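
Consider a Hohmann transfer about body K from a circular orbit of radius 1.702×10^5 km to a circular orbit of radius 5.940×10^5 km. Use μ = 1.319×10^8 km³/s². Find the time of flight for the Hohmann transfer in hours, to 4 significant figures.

t = 17.95 hours

Semi-major axis of the transfer orbit: a_t = (1.702×10^5 + 5.940×10^5)/2 = 3.821×10^5 km.
By Kepler's third law the transfer-orbit period is T = 2π√(a_t³/μ), so t = T/2 = 64610 s.
Converting: 64610 s ÷ 3600 s/hour = 17.95 hours.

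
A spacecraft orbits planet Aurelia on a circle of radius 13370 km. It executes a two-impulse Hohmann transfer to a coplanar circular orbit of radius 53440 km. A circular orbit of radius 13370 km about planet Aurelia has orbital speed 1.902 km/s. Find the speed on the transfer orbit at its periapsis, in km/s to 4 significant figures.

From the circular-orbit relation v² = μ/r at r = 13370 km: μ = v²r = (1.902)² × 13370 = 48367.4 km³/s².
The Hohmann ellipse has a_t = (r₁ + r₂)/2 = 33405 km.
The periapsis of the transfer ellipse is at r = 13370 km.
Applying v² = μ(2/r − 1/a_t): v = 2.406 km/s.

v = 2.406 km/s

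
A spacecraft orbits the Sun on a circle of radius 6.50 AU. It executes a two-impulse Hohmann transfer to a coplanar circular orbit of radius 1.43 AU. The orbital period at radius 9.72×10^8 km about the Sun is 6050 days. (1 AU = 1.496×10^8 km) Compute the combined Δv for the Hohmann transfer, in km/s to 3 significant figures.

From Kepler's third law T² = 4π²r³/μ at r = 9.72×10^8 km, T = 6050 days = 6050 × 86400 s = 5.2272×10^8 s: μ = 4π²r³/T² = 1.32685×10^11 km³/s².
In km: r₁ = 6.50 × 1.496×10^8 = 9.724×10^8 km; r₂ = 1.43 × 1.496×10^8 = 2.13928×10^8 km.
Semi-major axis of the transfer orbit: a_t = (9.724×10^8 + 2.13928×10^8)/2 = 5.93164×10^8 km.
Circular speed at r₁: v₁ = √(μ/r₁) = √(1.32685×10^11/9.724×10^8) = 11.681 km/s.
On the transfer ellipse at r₁, vis-viva equation gives v_a = √[μ(2/r₁ − 1/a_t)] = 7.0151 km/s.
First burn Δv₁ = |v_a − v₁| = 4.666 km/s.
Circular speed at r₂: v₂ = √(μ/r₂) = 24.9044 km/s.
Transfer-orbit speed at r₂: v_p = √[μ(2/r₂ − 1/a_t)] = 31.8868 km/s.
Second burn Δv₂ = |v₂ − v_p| = 6.982 km/s.
Total Δv = Δv₁ + Δv₂ = 11.65 km/s.

Δv = 11.6 km/s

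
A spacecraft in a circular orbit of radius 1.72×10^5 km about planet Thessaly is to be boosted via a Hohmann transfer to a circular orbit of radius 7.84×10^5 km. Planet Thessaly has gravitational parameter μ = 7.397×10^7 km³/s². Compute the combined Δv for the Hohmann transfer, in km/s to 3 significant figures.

Transfer-ellipse semi-major axis a_t = (r₁ + r₂)/2 = (1.720×10^5 + 7.840×10^5)/2 = 4.780×10^5 km.
At r₁ the circular-orbit speed is v₁ = √(μ/r₁) = 20.738 km/s.
On the transfer ellipse at r₁, vis-viva gives v_p = √[μ(2/r₁ − 1/a_t)] = 26.559 km/s.
First burn Δv₁ = |v_p − v₁| = 5.821 km/s.
At r₂, v₂ = √(μ/r₂) = 9.7134 km/s.
Transfer-orbit speed at r₂: v_a = √[μ(2/r₂ − 1/a_t)] = 5.8267 km/s.
Second burn Δv₂ = |v₂ − v_a| = 3.887 km/s.
Δv = Δv₁ + Δv₂ = 5.821 + 3.887 = 9.708 km/s.

Δv = 9.71 km/s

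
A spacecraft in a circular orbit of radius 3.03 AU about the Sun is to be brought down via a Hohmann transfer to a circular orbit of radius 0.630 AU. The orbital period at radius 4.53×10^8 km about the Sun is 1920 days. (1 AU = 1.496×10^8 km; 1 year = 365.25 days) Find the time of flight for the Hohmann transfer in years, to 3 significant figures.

From Kepler's third law T² = 4π²r³/μ at r = 4.53×10^8 km, T = 1920 days = 1920 × 86400 s = 1.65888×10^8 s: μ = 4π²r³/T² = 1.33360×10^11 km³/s².
In km: r₁ = 3.03 × 1.496×10^8 = 4.53288×10^8 km; r₂ = 0.630 × 1.496×10^8 = 9.4248×10^7 km.
The Hohmann ellipse has a_t = (r₁ + r₂)/2 = 2.73768×10^8 km.
Transfer time t = π√(a_t³/μ) = π√((2.73768×10^8)³ / 1.33360×10^11) = 3.897×10^7 s.
Converting: 3.897×10^7 s ÷ 3.15576×10^7 s/year (365.25 × 86400) = 1.23 years.

t = 1.23 years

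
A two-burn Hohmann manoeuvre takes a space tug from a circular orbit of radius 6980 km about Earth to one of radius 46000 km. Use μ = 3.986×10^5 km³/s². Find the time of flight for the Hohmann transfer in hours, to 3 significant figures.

t = 5.96 hours

Semi-major axis of the transfer orbit: a_t = (6980 + 46000)/2 = 26490 km.
By Kepler's third law the transfer-orbit period is T = 2π√(a_t³/μ), so t = T/2 = 21450 s.
Converting: 21450 s ÷ 3600 s/hour = 5.96 hours.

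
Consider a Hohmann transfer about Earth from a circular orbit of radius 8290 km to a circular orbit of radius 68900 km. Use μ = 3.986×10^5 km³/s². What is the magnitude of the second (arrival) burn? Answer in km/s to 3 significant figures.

The Hohmann ellipse has a_t = (r₁ + r₂)/2 = 38595 km.
On the circular orbit at r = 68900 km, v_c = √(μ/r) = 2.40524 km/s.
Transfer-orbit speed at the same r (vis-viva, a = a_t): v_t = √[μ(2/r − 1/a_t)] = 1.11473 km/s.
Δv₂ = |v_t − v_c| = |1.11473 − 2.40524| = 1.291 km/s.

Δv₂ = 1.29 km/s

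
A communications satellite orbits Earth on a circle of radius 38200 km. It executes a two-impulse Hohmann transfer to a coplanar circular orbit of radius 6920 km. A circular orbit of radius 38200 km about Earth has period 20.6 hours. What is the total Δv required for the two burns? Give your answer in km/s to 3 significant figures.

Δv = 3.73 km/s

From Kepler's third law T² = 4π²r³/μ at r = 38200 km, T = 20.6 hours = 20.6 × 3600 s = 74160 s: μ = 4π²r³/T² = 4.00139×10^5 km³/s².
The Hohmann ellipse has a_t = (r₁ + r₂)/2 = 22560 km.
At r₁ the circular-orbit speed is v₁ = √(μ/r₁) = 3.236 km/s.
Transfer-orbit speed at r₁ (vis-viva equation): v_a = √[μ(2/r₁ − 1/a_t)] = 1.792 km/s.
First burn Δv₁ = |v_a − v₁| = 1.444 km/s.
At r₂, v₂ = √(μ/r₂) = 7.604 km/s.
Transfer-orbit speed at r₂: v_p = √[μ(2/r₂ − 1/a_t)] = 9.895 km/s.
Second burn Δv₂ = |v₂ − v_p| = 2.291 km/s.
Δv = Δv₁ + Δv₂ = 1.444 + 2.291 = 3.735 km/s.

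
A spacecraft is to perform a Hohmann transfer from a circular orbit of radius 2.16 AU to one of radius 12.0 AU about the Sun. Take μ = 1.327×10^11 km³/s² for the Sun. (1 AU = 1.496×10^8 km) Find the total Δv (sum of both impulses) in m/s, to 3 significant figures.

In km: r₁ = 2.16 × 1.496×10^8 = 3.23136×10^8 km; r₂ = 12.0 × 1.496×10^8 = 1.7952×10^9 km.
Transfer-ellipse semi-major axis a_t = (r₁ + r₂)/2 = (3.23136×10^8 + 1.7952×10^9)/2 = 1.059168×10^9 km.
Circular speed at r₁: v₁ = √(μ/r₁) = √(1.327×10^11/3.23136×10^8) = 20.265 km/s.
On the transfer ellipse at r₁, vis-viva equation gives v_p = √[μ(2/r₁ − 1/a_t)] = 26.383 km/s.
First burn Δv₁ = |v_p − v₁| = 6.118 km/s.
Circular speed at r₂: v₂ = √(μ/r₂) = 8.598 km/s.
Transfer-orbit speed at r₂: v_a = √[μ(2/r₂ − 1/a_t)] = 4.749 km/s.
Second burn Δv₂ = |v₂ − v_a| = 3.849 km/s.
Δv = Δv₁ + Δv₂ = 6.118 + 3.849 = 9.967 km/s.

Δv = 9970 m/s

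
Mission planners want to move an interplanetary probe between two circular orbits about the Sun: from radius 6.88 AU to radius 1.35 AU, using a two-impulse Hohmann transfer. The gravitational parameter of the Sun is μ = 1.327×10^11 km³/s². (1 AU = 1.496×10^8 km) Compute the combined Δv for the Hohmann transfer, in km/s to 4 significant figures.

In km: r₁ = 6.88 × 1.496×10^8 = 1.029248×10^9 km; r₂ = 1.35 × 1.496×10^8 = 2.0196×10^8 km.
The Hohmann ellipse has a_t = (r₁ + r₂)/2 = 6.15604×10^8 km.
At r₁ the circular-orbit speed is v₁ = √(μ/r₁) = 11.355 km/s.
On the transfer ellipse at r₁, vis-viva gives v_a = √[μ(2/r₁ − 1/a_t)] = 6.5037 km/s.
First burn Δv₁ = |v_a − v₁| = 4.851 km/s.
At r₂, v₂ = √(μ/r₂) = 25.6332 km/s.
Transfer-orbit speed at r₂: v_p = √[μ(2/r₂ − 1/a_t)] = 33.1445 km/s.
Second burn Δv₂ = |v₂ − v_p| = 7.511 km/s.
Δv = Δv₁ + Δv₂ = 4.851 + 7.511 = 12.36 km/s.

Δv = 12.36 km/s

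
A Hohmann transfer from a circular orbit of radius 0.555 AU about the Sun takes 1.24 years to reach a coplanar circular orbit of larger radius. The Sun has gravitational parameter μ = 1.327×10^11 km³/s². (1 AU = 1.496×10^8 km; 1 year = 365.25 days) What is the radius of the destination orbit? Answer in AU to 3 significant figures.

r₂ = 3.11 AU

In km: r₁ = 0.555 × 1.496×10^8 = 8.3028×10^7 km.
Transfer time t = 1.24 years × 365.25 × 86400 s = 3.9131424×10^7 s, and t = π√(a_t³/μ).
So a_t = (μ t²/π²)^(1/3) = (1.327×10^11 × (3.9131424×10^7)² / π²)^(1/3) = 2.7408×10^8 km.
Since a_t = (r₁ + r₂)/2, r₂ = 2a_t − r₁ = 2×2.7408×10^8 − 8.3028×10^7 = 4.65132×10^8 km.
In AU: r₂ = 4.65132×10^8 / 1.496×10^8 = 3.11 AU.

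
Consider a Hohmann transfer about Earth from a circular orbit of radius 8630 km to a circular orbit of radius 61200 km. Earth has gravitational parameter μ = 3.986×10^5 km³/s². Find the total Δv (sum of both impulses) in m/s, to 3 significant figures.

Δv = 3480 m/s

Semi-major axis of the transfer orbit: a_t = (8630 + 61200)/2 = 34915 km.
At r₁ the circular-orbit speed is v₁ = √(μ/r₁) = 6.796 km/s.
On the transfer ellipse at r₁, vis-viva equation gives v_p = √[μ(2/r₁ − 1/a_t)] = 8.998 km/s.
First burn Δv₁ = |v_p − v₁| = 2.202 km/s.
Circular speed at r₂: v₂ = √(μ/r₂) = 2.552 km/s.
Transfer-orbit speed at r₂: v_a = √[μ(2/r₂ − 1/a_t)] = 1.269 km/s.
Second burn Δv₂ = |v₂ − v_a| = 1.283 km/s.
Δv = Δv₁ + Δv₂ = 2.202 + 1.283 = 3.485 km/s.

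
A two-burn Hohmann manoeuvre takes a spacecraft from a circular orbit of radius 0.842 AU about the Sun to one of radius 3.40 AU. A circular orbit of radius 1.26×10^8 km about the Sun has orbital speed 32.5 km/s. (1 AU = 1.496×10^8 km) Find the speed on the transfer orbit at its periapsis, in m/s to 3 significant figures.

v = 41200 m/s

From the circular-orbit relation v² = μ/r at r = 1.26×10^8 km: μ = v²r = (32.5)² × 1.26×10^8 = 1.33088×10^11 km³/s².
In km: r₁ = 0.842 × 1.496×10^8 = 1.259632×10^8 km; r₂ = 3.40 × 1.496×10^8 = 5.0864×10^8 km.
Transfer-ellipse semi-major axis a_t = (r₁ + r₂)/2 = (1.259632×10^8 + 5.0864×10^8)/2 = 3.173016×10^8 km.
At periapsis, r = 1.259632×10^8 km.
Vis-viva: v = √[μ(2/r − 1/a_t)] = √[1.33088×10^11 × (2/1.259632×10^8 − 1/3.173016×10^8)] = 41.15 km/s.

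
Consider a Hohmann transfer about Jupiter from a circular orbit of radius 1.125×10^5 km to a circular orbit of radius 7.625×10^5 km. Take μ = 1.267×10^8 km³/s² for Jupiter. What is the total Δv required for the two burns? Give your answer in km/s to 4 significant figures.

The Hohmann ellipse has a_t = (r₁ + r₂)/2 = 4.375×10^5 km.
Circular speed at r₁: v₁ = √(μ/r₁) = √(1.267×10^8/1.125×10^5) = 33.559 km/s.
Transfer-orbit speed at r₁ (vis-viva): v_p = √[μ(2/r₁ − 1/a_t)] = 44.304 km/s.
First burn Δv₁ = |v_p − v₁| = 10.745 km/s.
At r₂, v₂ = √(μ/r₂) = 12.8905 km/s.
Transfer-orbit speed at r₂: v_a = √[μ(2/r₂ − 1/a_t)] = 6.53666 km/s.
Second burn Δv₂ = |v₂ − v_a| = 6.3538 km/s.
Total Δv = Δv₁ + Δv₂ = 17.10 km/s.

Δv = 17.10 km/s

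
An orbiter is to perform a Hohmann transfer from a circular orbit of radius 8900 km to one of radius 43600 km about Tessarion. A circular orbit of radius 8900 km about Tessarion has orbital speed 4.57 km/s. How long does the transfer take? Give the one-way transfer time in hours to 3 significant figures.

t = 8.61 hours

From the circular-orbit relation v² = μ/r at r = 8900 km: μ = v²r = (4.57)² × 8900 = 1.85876×10^5 km³/s².
Semi-major axis of the transfer orbit: a_t = (8900 + 43600)/2 = 26250 km.
By Kepler's third law the transfer-orbit period is T = 2π√(a_t³/μ), so t = T/2 = 30990 s.
Converting: 30990 s ÷ 3600 s/hour = 8.61 hours.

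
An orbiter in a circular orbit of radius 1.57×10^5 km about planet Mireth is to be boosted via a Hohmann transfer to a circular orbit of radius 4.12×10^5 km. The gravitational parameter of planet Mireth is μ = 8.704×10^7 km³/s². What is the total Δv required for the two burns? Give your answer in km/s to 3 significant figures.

Δv = 8.53 km/s

Transfer-ellipse semi-major axis a_t = (r₁ + r₂)/2 = (1.570×10^5 + 4.120×10^5)/2 = 2.845×10^5 km.
Circular speed at r₁: v₁ = √(μ/r₁) = √(8.704×10^7/1.570×10^5) = 23.546 km/s.
On the transfer ellipse at r₁, vis-viva equation gives v_p = √[μ(2/r₁ − 1/a_t)] = 28.335 km/s.
First burn Δv₁ = |v_p − v₁| = 4.789 km/s.
Circular speed at r₂: v₂ = √(μ/r₂) = 14.53486 km/s.
Transfer-orbit speed at r₂: v_a = √[μ(2/r₂ − 1/a_t)] = 10.79741 km/s.
Second burn Δv₂ = |v₂ − v_a| = 3.737 km/s.
Total Δv = Δv₁ + Δv₂ = 8.526 km/s.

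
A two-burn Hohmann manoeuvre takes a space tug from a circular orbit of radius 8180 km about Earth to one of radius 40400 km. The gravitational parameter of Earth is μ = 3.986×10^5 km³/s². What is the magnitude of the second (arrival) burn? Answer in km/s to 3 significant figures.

Transfer-ellipse semi-major axis a_t = (r₁ + r₂)/2 = (8180 + 40400)/2 = 24290 km.
On the circular orbit at r = 40400 km, v_c = √(μ/r) = 3.141 km/s.
Vis-viva on the transfer ellipse at r = 40400 km gives v_t = √[μ(2/r − 1/a_t)] = 1.823 km/s.
Δv₂ = |v_t − v_c| = |1.823 − 3.141| = 1.318 km/s.

Δv₂ = 1.32 km/s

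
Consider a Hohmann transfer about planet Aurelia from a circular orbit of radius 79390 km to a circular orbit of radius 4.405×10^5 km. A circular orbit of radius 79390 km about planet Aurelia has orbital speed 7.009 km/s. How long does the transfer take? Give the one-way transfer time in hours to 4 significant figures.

t = 58.56 hours

From the circular-orbit relation v² = μ/r at r = 79390 km: μ = v²r = (7.009)² × 79390 = 3.90012×10^6 km³/s².
The Hohmann ellipse has a_t = (r₁ + r₂)/2 = 2.59945×10^5 km.
Half the transfer-orbit period gives t = π√(a_t³/μ) = 2.108×10^5 s.
Converting: 2.108×10^5 s ÷ 3600 s/hour = 58.56 hours.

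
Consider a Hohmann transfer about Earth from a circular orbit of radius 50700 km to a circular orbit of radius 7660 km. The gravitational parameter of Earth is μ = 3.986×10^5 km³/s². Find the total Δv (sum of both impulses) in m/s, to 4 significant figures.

Semi-major axis of the transfer orbit: a_t = (50700 + 7660)/2 = 29180 km.
Circular speed at r₁: v₁ = √(μ/r₁) = √(3.986×10^5/50700) = 2.804 km/s.
Transfer-orbit speed at r₁ (vis-viva): v_a = √[μ(2/r₁ − 1/a_t)] = 1.437 km/s.
First burn Δv₁ = |v_a − v₁| = 1.367 km/s.
Circular speed at r₂: v₂ = √(μ/r₂) = 7.214 km/s.
Transfer-orbit speed at r₂: v_p = √[μ(2/r₂ − 1/a_t)] = 9.509 km/s.
Second burn Δv₂ = |v₂ − v_p| = 2.295 km/s.
Δv = Δv₁ + Δv₂ = 1.367 + 2.295 = 3.662 km/s.

Δv = 3662 m/s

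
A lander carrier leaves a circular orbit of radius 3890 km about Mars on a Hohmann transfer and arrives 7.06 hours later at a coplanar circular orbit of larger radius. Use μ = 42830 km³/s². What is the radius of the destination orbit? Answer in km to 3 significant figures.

Transfer time t = 7.06 hours = 25416 s, and t = π√(a_t³/μ).
So a_t = (μ t²/π²)^(1/3) = (42830 × (25416)² / π²)^(1/3) = 14100 km.
Since a_t = (r₁ + r₂)/2, r₂ = 2a_t − r₁ = 2×14100 − 3890 = 24310 km.

r₂ = 24300 km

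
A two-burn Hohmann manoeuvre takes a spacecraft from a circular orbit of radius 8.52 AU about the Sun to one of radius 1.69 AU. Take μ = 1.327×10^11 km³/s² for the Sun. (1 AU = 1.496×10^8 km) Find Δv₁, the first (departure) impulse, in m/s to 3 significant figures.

Δv₁ = 4330 m/s

In km: r₁ = 8.52 × 1.496×10^8 = 1.274592×10^9 km; r₂ = 1.69 × 1.496×10^8 = 2.52824×10^8 km.
Transfer-ellipse semi-major axis a_t = (r₁ + r₂)/2 = (1.274592×10^9 + 2.52824×10^8)/2 = 7.63708×10^8 km.
On the circular orbit at r = 1.274592×10^9 km, v_c = √(μ/r) = 10.204 km/s.
Transfer-orbit speed at the same r (vis-viva, a = a_t): v_t = √[μ(2/r − 1/a_t)] = 5.8708 km/s.
Δv₁ = |v_t − v_c| = |5.8708 − 10.204| = 4.333 km/s.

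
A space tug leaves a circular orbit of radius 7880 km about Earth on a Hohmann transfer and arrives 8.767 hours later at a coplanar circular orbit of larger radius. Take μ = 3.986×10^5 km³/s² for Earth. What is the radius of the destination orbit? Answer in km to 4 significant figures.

Transfer time t = 8.767 hours = 31561.2 s, and t = π√(a_t³/μ).
So a_t = (μ t²/π²)^(1/3) = (3.986×10^5 × (31561.2)² / π²)^(1/3) = 34265 km.
Since a_t = (r₁ + r₂)/2, r₂ = 2a_t − r₁ = 2×34265 − 7880 = 60650 km.

r₂ = 60650 km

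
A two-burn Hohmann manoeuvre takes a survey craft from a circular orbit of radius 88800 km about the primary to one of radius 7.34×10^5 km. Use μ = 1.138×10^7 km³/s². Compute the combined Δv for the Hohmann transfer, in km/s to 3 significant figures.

Δv = 5.91 km/s

Transfer-ellipse semi-major axis a_t = (r₁ + r₂)/2 = (88800 + 7.340×10^5)/2 = 4.114×10^5 km.
Circular speed at r₁: v₁ = √(μ/r₁) = √(1.138×10^7/88800) = 11.320 km/s.
On the transfer ellipse at r₁, vis-viva equation gives v_p = √[μ(2/r₁ − 1/a_t)] = 15.121 km/s.
First burn Δv₁ = |v_p − v₁| = 3.801 km/s.
At r₂, v₂ = √(μ/r₂) = 3.9375 km/s.
Transfer-orbit speed at r₂: v_a = √[μ(2/r₂ − 1/a_t)] = 1.8294 km/s.
Second burn Δv₂ = |v₂ − v_a| = 2.108 km/s.
Δv = Δv₁ + Δv₂ = 3.801 + 2.108 = 5.909 km/s.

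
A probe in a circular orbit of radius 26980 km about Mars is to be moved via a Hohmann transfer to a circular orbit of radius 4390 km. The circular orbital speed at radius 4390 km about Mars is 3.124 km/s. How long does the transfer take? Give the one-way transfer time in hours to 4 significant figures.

From the circular-orbit relation v² = μ/r at r = 4390 km: μ = v²r = (3.124)² × 4390 = 42843.7 km³/s².
The Hohmann ellipse has a_t = (r₁ + r₂)/2 = 15685 km.
By Kepler's third law the transfer-orbit period is T = 2π√(a_t³/μ), so t = T/2 = 29815 s.
Converting: 29815 s ÷ 3600 s/hour = 8.282 hours.

t = 8.282 hours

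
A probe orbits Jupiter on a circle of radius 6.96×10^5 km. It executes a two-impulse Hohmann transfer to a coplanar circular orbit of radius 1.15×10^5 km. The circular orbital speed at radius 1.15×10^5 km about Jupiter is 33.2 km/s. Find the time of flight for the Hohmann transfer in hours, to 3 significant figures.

t = 20.0 hours

From the circular-orbit relation v² = μ/r at r = 1.15×10^5 km: μ = v²r = (33.2)² × 1.15×10^5 = 1.26758×10^8 km³/s².
Transfer-ellipse semi-major axis a_t = (r₁ + r₂)/2 = (6.960×10^5 + 1.150×10^5)/2 = 4.055×10^5 km.
Transfer time t = π√(a_t³/μ) = π√((4.055×10^5)³ / 1.26758×10^8) = 72050 s.
Converting: 72050 s ÷ 3600 s/hour = 20.0 hours.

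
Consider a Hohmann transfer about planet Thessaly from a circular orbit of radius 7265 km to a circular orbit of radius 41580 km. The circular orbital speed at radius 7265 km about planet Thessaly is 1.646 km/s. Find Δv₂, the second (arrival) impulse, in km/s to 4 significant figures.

Δv₂ = 0.3128 km/s

From the circular-orbit relation v² = μ/r at r = 7265 km: μ = v²r = (1.646)² × 7265 = 19683.2 km³/s².
Semi-major axis of the transfer orbit: a_t = (7265 + 41580)/2 = 24422.5 km.
On the circular orbit at r = 41580 km, v_c = √(μ/r) = 0.68803 km/s.
Vis-viva on the transfer ellipse at r = 41580 km gives v_t = √[μ(2/r − 1/a_t)] = 0.37526 km/s.
Δv₂ = |v_t − v_c| = |0.37526 − 0.68803| = 0.3128 km/s.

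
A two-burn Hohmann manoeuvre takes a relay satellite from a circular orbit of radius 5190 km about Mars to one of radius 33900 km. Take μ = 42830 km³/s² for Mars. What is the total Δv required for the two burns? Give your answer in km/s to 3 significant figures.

Δv = 1.46 km/s

Transfer-ellipse semi-major axis a_t = (r₁ + r₂)/2 = (5190 + 33900)/2 = 19545 km.
Circular speed at r₁: v₁ = √(μ/r₁) = √(42830/5190) = 2.8727 km/s.
Transfer-orbit speed at r₁ (vis-viva equation): v_p = √[μ(2/r₁ − 1/a_t)] = 3.7833 km/s.
First burn Δv₁ = |v_p − v₁| = 0.9106 km/s.
At r₂, v₂ = √(μ/r₂) = 1.124 km/s.
Transfer-orbit speed at r₂: v_a = √[μ(2/r₂ − 1/a_t)] = 0.5792 km/s.
Second burn Δv₂ = |v₂ − v_a| = 0.5448 km/s.
Total Δv = Δv₁ + Δv₂ = 1.455 km/s.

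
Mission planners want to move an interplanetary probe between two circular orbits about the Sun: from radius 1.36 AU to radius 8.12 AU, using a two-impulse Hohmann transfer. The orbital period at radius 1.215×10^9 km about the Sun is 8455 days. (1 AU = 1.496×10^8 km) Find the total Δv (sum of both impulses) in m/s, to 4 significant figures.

Δv = 12740 m/s

From Kepler's third law T² = 4π²r³/μ at r = 1.215×10^9 km, T = 8455 days = 8455 × 86400 s = 7.30512×10^8 s: μ = 4π²r³/T² = 1.32689×10^11 km³/s².
In km: r₁ = 1.36 × 1.496×10^8 = 2.03456×10^8 km; r₂ = 8.12 × 1.496×10^8 = 1.214752×10^9 km.
Transfer-ellipse semi-major axis a_t = (r₁ + r₂)/2 = (2.03456×10^8 + 1.214752×10^9)/2 = 7.09104×10^8 km.
Circular speed at r₁: v₁ = √(μ/r₁) = √(1.32689×10^11/2.03456×10^8) = 25.538 km/s.
Transfer-orbit speed at r₁ (vis-viva equation): v_p = √[μ(2/r₁ − 1/a_t)] = 33.425 km/s.
First burn Δv₁ = |v_p − v₁| = 7.887 km/s.
At r₂, v₂ = √(μ/r₂) = 10.451 km/s.
Transfer-orbit speed at r₂: v_a = √[μ(2/r₂ − 1/a_t)] = 5.5983 km/s.
Second burn Δv₂ = |v₂ − v_a| = 4.853 km/s.
Δv = Δv₁ + Δv₂ = 7.887 + 4.853 = 12.74 km/s.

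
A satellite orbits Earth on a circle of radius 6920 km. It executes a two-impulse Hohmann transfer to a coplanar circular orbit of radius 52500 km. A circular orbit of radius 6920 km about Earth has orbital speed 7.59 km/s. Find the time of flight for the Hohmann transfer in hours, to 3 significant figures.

From the circular-orbit relation v² = μ/r at r = 6920 km: μ = v²r = (7.59)² × 6920 = 3.98648×10^5 km³/s².
Semi-major axis of the transfer orbit: a_t = (6920 + 52500)/2 = 29710 km.
By Kepler's third law the transfer-orbit period is T = 2π√(a_t³/μ), so t = T/2 = 25480 s.
Converting: 25480 s ÷ 3600 s/hour = 7.08 hours.

t = 7.08 hours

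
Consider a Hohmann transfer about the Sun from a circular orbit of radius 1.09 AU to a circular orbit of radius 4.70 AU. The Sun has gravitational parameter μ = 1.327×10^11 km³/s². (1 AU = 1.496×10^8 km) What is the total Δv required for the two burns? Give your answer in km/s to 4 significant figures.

In km: r₁ = 1.09 × 1.496×10^8 = 1.63064×10^8 km; r₂ = 4.70 × 1.496×10^8 = 7.0312×10^8 km.
Transfer-ellipse semi-major axis a_t = (r₁ + r₂)/2 = (1.63064×10^8 + 7.0312×10^8)/2 = 4.33092×10^8 km.
Circular speed at r₁: v₁ = √(μ/r₁) = √(1.327×10^11/1.63064×10^8) = 28.527 km/s.
Transfer-orbit speed at r₁ (v² = μ(2/r − 1/a)): v_p = √[μ(2/r₁ − 1/a_t)] = 36.348 km/s.
First burn Δv₁ = |v_p − v₁| = 7.821 km/s.
Circular speed at r₂: v₂ = √(μ/r₂) = 13.738 km/s.
Transfer-orbit speed at r₂: v_a = √[μ(2/r₂ − 1/a_t)] = 8.4297 km/s.
Second burn Δv₂ = |v₂ − v_a| = 5.308 km/s.
Δv = Δv₁ + Δv₂ = 7.821 + 5.308 = 13.13 km/s.

Δv = 13.13 km/s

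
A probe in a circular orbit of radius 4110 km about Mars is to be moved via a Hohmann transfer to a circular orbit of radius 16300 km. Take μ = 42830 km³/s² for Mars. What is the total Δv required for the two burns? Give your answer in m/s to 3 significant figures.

Δv = 1440 m/s

Semi-major axis of the transfer orbit: a_t = (4110 + 16300)/2 = 10205 km.
Circular speed at r₁: v₁ = √(μ/r₁) = √(42830/4110) = 3.2281 km/s.
Transfer-orbit speed at r₁ (vis-viva): v_p = √[μ(2/r₁ − 1/a_t)] = 4.0798 km/s.
First burn Δv₁ = |v_p − v₁| = 0.8517 km/s.
At r₂, v₂ = √(μ/r₂) = 1.6210 km/s.
Transfer-orbit speed at r₂: v_a = √[μ(2/r₂ − 1/a_t)] = 1.0287 km/s.
Second burn Δv₂ = |v₂ − v_a| = 0.5923 km/s.
Δv = Δv₁ + Δv₂ = 0.8517 + 0.5923 = 1.444 km/s.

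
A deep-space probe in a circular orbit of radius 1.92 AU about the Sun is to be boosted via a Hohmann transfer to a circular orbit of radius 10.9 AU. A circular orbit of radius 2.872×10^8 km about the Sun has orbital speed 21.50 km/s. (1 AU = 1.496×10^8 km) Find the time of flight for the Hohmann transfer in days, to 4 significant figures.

From the circular-orbit relation v² = μ/r at r = 2.872×10^8 km: μ = v²r = (21.50)² × 2.872×10^8 = 1.32758×10^11 km³/s².
In km: r₁ = 1.92 × 1.496×10^8 = 2.87232×10^8 km; r₂ = 10.9 × 1.496×10^8 = 1.63064×10^9 km.
The Hohmann ellipse has a_t = (r₁ + r₂)/2 = 9.58936×10^8 km.
Transfer time t = π√(a_t³/μ) = π√((9.58936×10^8)³ / 1.32758×10^11) = 2.560×10^8 s.
Converting: 2.560×10^8 s ÷ 86400 s/day = 2963 days.

t = 2963 days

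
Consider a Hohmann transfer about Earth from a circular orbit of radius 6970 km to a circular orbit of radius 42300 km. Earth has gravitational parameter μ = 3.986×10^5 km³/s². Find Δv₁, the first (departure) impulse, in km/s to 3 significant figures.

The Hohmann ellipse has a_t = (r₁ + r₂)/2 = 24635 km.
Circular speed at r = 6970 km: v_c = √(μ/r) = 7.562 km/s.
Vis-viva on the transfer ellipse at r = 6970 km gives v_t = √[μ(2/r − 1/a_t)] = 9.909 km/s.
Δv₁ = |v_t − v_c| = |9.909 − 7.562| = 2.347 km/s.

Δv₁ = 2.35 km/s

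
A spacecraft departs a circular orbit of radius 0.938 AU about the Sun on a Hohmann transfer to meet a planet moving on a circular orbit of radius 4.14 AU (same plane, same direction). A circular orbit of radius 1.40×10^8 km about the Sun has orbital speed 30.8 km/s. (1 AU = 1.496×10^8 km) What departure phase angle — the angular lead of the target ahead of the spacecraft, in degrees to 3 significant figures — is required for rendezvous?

φ = 93.5°

From the circular-orbit relation v² = μ/r at r = 1.40×10^8 km: μ = v²r = (30.8)² × 1.40×10^8 = 1.32810×10^11 km³/s².
In km: r₁ = 0.938 × 1.496×10^8 = 1.403248×10^8 km; r₂ = 4.14 × 1.496×10^8 = 6.19344×10^8 km.
The Hohmann ellipse has a_t = (r₁ + r₂)/2 = 3.798344×10^8 km.
Transfer time t = π√(a_t³/μ) = 6.38156×10^7 s.
The target's mean motion on its circular orbit is ω₂ = √(μ/r₂³) = 2.36438×10^-8 rad/s.
Angle swept by the target during transfer: ω₂·t = 1.50884 rad = 86.4502°.
Arrival is 180° from departure on the ellipse, so φ = 180° − 86.4502° = 93.5°.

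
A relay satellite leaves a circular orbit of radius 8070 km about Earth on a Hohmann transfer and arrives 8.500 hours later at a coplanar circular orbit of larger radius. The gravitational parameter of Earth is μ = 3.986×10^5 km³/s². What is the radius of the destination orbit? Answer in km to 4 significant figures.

r₂ = 59060 km

Transfer time t = 8.500 hours = 30600 s, and t = π√(a_t³/μ).
So a_t = (μ t²/π²)^(1/3) = (3.986×10^5 × (30600)² / π²)^(1/3) = 33566 km.
Since a_t = (r₁ + r₂)/2, r₂ = 2a_t − r₁ = 2×33566 − 8070 = 59062 km.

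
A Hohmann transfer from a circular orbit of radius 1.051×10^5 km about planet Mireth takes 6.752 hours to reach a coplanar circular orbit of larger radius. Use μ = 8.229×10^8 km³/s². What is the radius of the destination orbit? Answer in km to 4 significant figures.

r₂ = 6.281×10^5 km

Transfer time t = 6.752 hours = 24307.2 s, and t = π√(a_t³/μ).
So a_t = (μ t²/π²)^(1/3) = (8.229×10^8 × (24307.2)² / π²)^(1/3) = 3.6658×10^5 km.
Since a_t = (r₁ + r₂)/2, r₂ = 2a_t − r₁ = 2×3.6658×10^5 − 1.051×10^5 = 6.2806×10^5 km.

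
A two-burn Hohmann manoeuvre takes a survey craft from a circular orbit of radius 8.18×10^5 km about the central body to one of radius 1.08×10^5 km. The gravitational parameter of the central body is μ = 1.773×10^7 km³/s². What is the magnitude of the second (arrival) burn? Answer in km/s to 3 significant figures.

Transfer-ellipse semi-major axis a_t = (r₁ + r₂)/2 = (8.180×10^5 + 1.080×10^5)/2 = 4.630×10^5 km.
On the circular orbit at r = 1.080×10^5 km, v_c = √(μ/r) = 12.813 km/s.
Transfer-orbit speed at the same r (vis-viva, a = a_t): v_t = √[μ(2/r − 1/a_t)] = 17.031 km/s.
Δv₂ = |v_t − v_c| = |17.031 − 12.813| = 4.218 km/s.

Δv₂ = 4.22 km/s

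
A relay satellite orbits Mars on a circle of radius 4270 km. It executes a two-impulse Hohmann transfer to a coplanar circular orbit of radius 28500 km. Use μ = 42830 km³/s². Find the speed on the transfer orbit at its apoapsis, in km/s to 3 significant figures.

Transfer-ellipse semi-major axis a_t = (r₁ + r₂)/2 = (4270 + 28500)/2 = 16385 km.
The apoapsis of the transfer ellipse is at r = 28500 km.
Vis-viva: v = √[μ(2/r − 1/a_t)] = √[42830 × (2/28500 − 1/16385)] = 0.6258 km/s.

v = 0.626 km/s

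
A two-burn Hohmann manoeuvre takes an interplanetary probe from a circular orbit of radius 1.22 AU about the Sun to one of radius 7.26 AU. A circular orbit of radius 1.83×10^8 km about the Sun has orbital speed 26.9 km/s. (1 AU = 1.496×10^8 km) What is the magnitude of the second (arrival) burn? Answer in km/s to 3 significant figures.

From the circular-orbit relation v² = μ/r at r = 1.83×10^8 km: μ = v²r = (26.9)² × 1.83×10^8 = 1.32421×10^11 km³/s².
In km: r₁ = 1.22 × 1.496×10^8 = 1.82512×10^8 km; r₂ = 7.26 × 1.496×10^8 = 1.086096×10^9 km.
Transfer-ellipse semi-major axis a_t = (r₁ + r₂)/2 = (1.82512×10^8 + 1.086096×10^9)/2 = 6.34304×10^8 km.
Circular speed at r = 1.086096×10^9 km: v_c = √(μ/r) = 11.042 km/s.
Transfer-orbit speed at the same r (vis-viva, a = a_t): v_t = √[μ(2/r − 1/a_t)] = 5.9230 km/s.
Δv₂ = |v_t − v_c| = |5.9230 − 11.042| = 5.119 km/s.

Δv₂ = 5.12 km/s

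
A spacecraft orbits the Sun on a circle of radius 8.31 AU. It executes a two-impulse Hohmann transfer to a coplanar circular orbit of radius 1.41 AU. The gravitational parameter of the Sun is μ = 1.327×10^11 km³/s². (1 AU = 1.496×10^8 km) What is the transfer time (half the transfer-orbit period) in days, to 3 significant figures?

t = 1960 days

In km: r₁ = 8.31 × 1.496×10^8 = 1.243176×10^9 km; r₂ = 1.41 × 1.496×10^8 = 2.10936×10^8 km.
Transfer-ellipse semi-major axis a_t = (r₁ + r₂)/2 = (1.243176×10^9 + 2.10936×10^8)/2 = 7.27056×10^8 km.
By Kepler's third law the transfer-orbit period is T = 2π√(a_t³/μ), so t = T/2 = 1.691×10^8 s.
Converting: 1.691×10^8 s ÷ 86400 s/day = 1960 days.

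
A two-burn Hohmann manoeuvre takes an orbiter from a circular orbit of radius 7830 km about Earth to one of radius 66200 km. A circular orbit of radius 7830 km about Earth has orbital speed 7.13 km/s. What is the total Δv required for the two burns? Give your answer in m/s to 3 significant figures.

Δv = 3730 m/s

From the circular-orbit relation v² = μ/r at r = 7830 km: μ = v²r = (7.13)² × 7830 = 3.98053×10^5 km³/s².
Transfer-ellipse semi-major axis a_t = (r₁ + r₂)/2 = (7830 + 66200)/2 = 37015 km.
At r₁ the circular-orbit speed is v₁ = √(μ/r₁) = 7.1300 km/s.
Transfer-orbit speed at r₁ (vis-viva equation): v_p = √[μ(2/r₁ − 1/a_t)] = 9.5352 km/s.
First burn Δv₁ = |v_p − v₁| = 2.40520 km/s.
Circular speed at r₂: v₂ = √(μ/r₂) = 2.4521183 km/s.
Transfer-orbit speed at r₂: v_a = √[μ(2/r₂ − 1/a_t)] = 1.1278035 km/s.
Second burn Δv₂ = |v₂ − v_a| = 1.32431 km/s.
Δv = Δv₁ + Δv₂ = 2.40520 + 1.32431 = 3.730 km/s.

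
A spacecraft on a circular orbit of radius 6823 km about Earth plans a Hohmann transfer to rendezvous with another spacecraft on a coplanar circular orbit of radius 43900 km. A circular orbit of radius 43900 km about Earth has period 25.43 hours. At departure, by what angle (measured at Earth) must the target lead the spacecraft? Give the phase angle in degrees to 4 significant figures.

From Kepler's third law T² = 4π²r³/μ at r = 43900 km, T = 25.43 hours = 25.43 × 3600 s = 91548 s: μ = 4π²r³/T² = 3.98525×10^5 km³/s².
The Hohmann ellipse has a_t = (r₁ + r₂)/2 = 25361.5 km.
The half-period of the transfer ellipse is t = π√(a_t³/μ) = 20100 s.
Target angular speed ω₂ = √(μ/r₂³) = 6.863×10^-5 rad/s.
Angle swept by the target during transfer: ω₂·t = 1.3795 rad = 79.04°.
Arrival is 180° from departure on the ellipse, so φ = 180° − 79.04° = 101.0°.

φ = 101.0°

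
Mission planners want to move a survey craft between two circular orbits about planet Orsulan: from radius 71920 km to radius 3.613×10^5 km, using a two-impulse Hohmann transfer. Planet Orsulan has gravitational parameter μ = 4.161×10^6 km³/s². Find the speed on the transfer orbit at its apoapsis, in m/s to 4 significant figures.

Transfer-ellipse semi-major axis a_t = (r₁ + r₂)/2 = (71920 + 3.613×10^5)/2 = 2.1661×10^5 km.
At apoapsis, r = 3.613×10^5 km.
Vis-viva: v = √[μ(2/r − 1/a_t)] = √[4.161×10^6 × (2/3.613×10^5 − 1/2.1661×10^5)] = 1.955 km/s.

v = 1955 m/s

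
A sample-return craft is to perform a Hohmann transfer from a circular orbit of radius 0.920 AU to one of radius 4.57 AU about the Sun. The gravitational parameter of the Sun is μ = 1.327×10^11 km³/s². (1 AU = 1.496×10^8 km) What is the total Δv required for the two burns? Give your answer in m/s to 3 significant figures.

Δv = 14900 m/s

In km: r₁ = 0.920 × 1.496×10^8 = 1.37632×10^8 km; r₂ = 4.57 × 1.496×10^8 = 6.83672×10^8 km.
Semi-major axis of the transfer orbit: a_t = (1.37632×10^8 + 6.83672×10^8)/2 = 4.10652×10^8 km.
Circular speed at r₁: v₁ = √(μ/r₁) = √(1.327×10^11/1.37632×10^8) = 31.051 km/s.
Transfer-orbit speed at r₁ (vis-viva equation): v_p = √[μ(2/r₁ − 1/a_t)] = 40.065 km/s.
First burn Δv₁ = |v_p − v₁| = 9.014 km/s.
Circular speed at r₂: v₂ = √(μ/r₂) = 13.932 km/s.
Transfer-orbit speed at r₂: v_a = √[μ(2/r₂ − 1/a_t)] = 8.0656 km/s.
Second burn Δv₂ = |v₂ − v_a| = 5.866 km/s.
Total Δv = Δv₁ + Δv₂ = 14.88 km/s.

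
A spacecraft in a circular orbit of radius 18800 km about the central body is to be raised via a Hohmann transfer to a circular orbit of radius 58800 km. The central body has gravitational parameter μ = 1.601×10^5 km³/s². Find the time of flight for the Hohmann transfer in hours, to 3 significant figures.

Transfer-ellipse semi-major axis a_t = (r₁ + r₂)/2 = (18800 + 58800)/2 = 38800 km.
By Kepler's third law the transfer-orbit period is T = 2π√(a_t³/μ), so t = T/2 = 60010 s.
Converting: 60010 s ÷ 3600 s/hour = 16.7 hours.

t = 16.7 hours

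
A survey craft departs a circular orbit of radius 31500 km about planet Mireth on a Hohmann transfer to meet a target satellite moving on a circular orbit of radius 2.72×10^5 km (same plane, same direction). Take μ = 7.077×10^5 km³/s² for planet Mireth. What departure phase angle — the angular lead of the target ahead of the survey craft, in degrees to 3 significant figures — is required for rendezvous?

The Hohmann ellipse has a_t = (r₁ + r₂)/2 = 1.5175×10^5 km.
Transfer time t = π√(a_t³/μ) = 2.2076×10^5 s.
The target's mean motion on its circular orbit is ω₂ = √(μ/r₂³) = 5.9302×10^-6 rad/s.
Angle swept by the target during transfer: ω₂·t = 1.3092 rad = 75.01°.
The survey craft traverses 180° on the transfer ellipse, so the target must lead by 180° − 75.01° = 105°.

φ = 105°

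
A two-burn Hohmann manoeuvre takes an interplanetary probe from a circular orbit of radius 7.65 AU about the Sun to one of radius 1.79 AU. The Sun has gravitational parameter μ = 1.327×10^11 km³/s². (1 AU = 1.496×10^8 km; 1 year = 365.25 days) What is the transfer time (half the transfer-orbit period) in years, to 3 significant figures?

t = 5.13 years

In km: r₁ = 7.65 × 1.496×10^8 = 1.14444×10^9 km; r₂ = 1.79 × 1.496×10^8 = 2.67784×10^8 km.
Transfer-ellipse semi-major axis a_t = (r₁ + r₂)/2 = (1.14444×10^9 + 2.67784×10^8)/2 = 7.06112×10^8 km.
Half the transfer-orbit period gives t = π√(a_t³/μ) = 1.618×10^8 s.
Converting: 1.618×10^8 s ÷ 3.15576×10^7 s/year (365.25 × 86400) = 5.13 years.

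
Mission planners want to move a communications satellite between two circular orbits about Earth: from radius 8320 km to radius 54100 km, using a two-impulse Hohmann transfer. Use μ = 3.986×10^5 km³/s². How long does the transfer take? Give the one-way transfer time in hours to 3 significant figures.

Transfer-ellipse semi-major axis a_t = (r₁ + r₂)/2 = (8320 + 54100)/2 = 31210 km.
Transfer time t = π√(a_t³/μ) = π√((31210)³ / 3.986×10^5) = 27440 s.
Converting: 27440 s ÷ 3600 s/hour = 7.62 hours.

t = 7.62 hours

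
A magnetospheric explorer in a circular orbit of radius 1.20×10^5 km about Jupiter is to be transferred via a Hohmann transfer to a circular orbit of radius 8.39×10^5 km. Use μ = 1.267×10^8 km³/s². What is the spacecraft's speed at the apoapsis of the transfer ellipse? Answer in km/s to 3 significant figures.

v = 6.15 km/s

Semi-major axis of the transfer orbit: a_t = (1.200×10^5 + 8.390×10^5)/2 = 4.795×10^5 km.
At apoapsis, r = 8.390×10^5 km.
Vis-viva: v = √[μ(2/r − 1/a_t)] = √[1.267×10^8 × (2/8.390×10^5 − 1/4.795×10^5)] = 6.148 km/s.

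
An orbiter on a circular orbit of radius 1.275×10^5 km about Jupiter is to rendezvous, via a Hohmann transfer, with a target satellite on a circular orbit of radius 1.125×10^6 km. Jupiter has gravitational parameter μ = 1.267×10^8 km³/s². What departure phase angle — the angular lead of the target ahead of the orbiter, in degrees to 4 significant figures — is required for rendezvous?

The Hohmann ellipse has a_t = (r₁ + r₂)/2 = 6.2625×10^5 km.
The half-period of the transfer ellipse is t = π√(a_t³/μ) = 1.3832×10^5 s.
Target angular speed ω₂ = √(μ/r₂³) = 9.4332×10^-6 rad/s.
Angle swept by the target during transfer: ω₂·t = 1.3048 rad = 74.76°.
Arrival is 180° from departure on the ellipse, so φ = 180° − 74.76° = 105.2°.

φ = 105.2°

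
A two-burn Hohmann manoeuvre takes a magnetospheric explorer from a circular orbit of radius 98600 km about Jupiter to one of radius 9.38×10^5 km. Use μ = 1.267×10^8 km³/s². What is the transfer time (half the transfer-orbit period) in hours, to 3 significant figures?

t = 28.9 hours

Transfer-ellipse semi-major axis a_t = (r₁ + r₂)/2 = (98600 + 9.380×10^5)/2 = 5.183×10^5 km.
Transfer time t = π√(a_t³/μ) = π√((5.183×10^5)³ / 1.267×10^8) = 1.041×10^5 s.
Converting: 1.041×10^5 s ÷ 3600 s/hour = 28.9 hours.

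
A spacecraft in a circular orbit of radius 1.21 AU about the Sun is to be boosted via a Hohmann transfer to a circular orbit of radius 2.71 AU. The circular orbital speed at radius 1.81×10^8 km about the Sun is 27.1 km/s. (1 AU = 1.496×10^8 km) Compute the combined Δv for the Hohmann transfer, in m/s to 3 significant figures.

From the circular-orbit relation v² = μ/r at r = 1.81×10^8 km: μ = v²r = (27.1)² × 1.81×10^8 = 1.32928×10^11 km³/s².
In km: r₁ = 1.21 × 1.496×10^8 = 1.81016×10^8 km; r₂ = 2.71 × 1.496×10^8 = 4.05416×10^8 km.
Transfer-ellipse semi-major axis a_t = (r₁ + r₂)/2 = (1.81016×10^8 + 4.05416×10^8)/2 = 2.93216×10^8 km.
At r₁ the circular-orbit speed is v₁ = √(μ/r₁) = 27.0988 km/s.
Transfer-orbit speed at r₁ (v² = μ(2/r − 1/a)): v_p = √[μ(2/r₁ − 1/a_t)] = 31.8645 km/s.
First burn Δv₁ = |v_p − v₁| = 4.766 km/s.
At r₂, v₂ = √(μ/r₂) = 18.11 km/s.
Transfer-orbit speed at r₂: v_a = √[μ(2/r₂ − 1/a_t)] = 14.23 km/s.
Second burn Δv₂ = |v₂ − v_a| = 3.880 km/s.
Total Δv = Δv₁ + Δv₂ = 8.646 km/s.

Δv = 8650 m/s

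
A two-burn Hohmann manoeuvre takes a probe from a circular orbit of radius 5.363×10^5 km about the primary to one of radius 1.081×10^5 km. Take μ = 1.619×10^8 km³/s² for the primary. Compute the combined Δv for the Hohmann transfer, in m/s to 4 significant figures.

Transfer-ellipse semi-major axis a_t = (r₁ + r₂)/2 = (5.363×10^5 + 1.081×10^5)/2 = 3.222×10^5 km.
Circular speed at r₁: v₁ = √(μ/r₁) = √(1.619×10^8/5.363×10^5) = 17.375 km/s.
Transfer-orbit speed at r₁ (v² = μ(2/r − 1/a)): v_a = √[μ(2/r₁ − 1/a_t)] = 10.064 km/s.
First burn Δv₁ = |v_a − v₁| = 7.311 km/s.
Circular speed at r₂: v₂ = √(μ/r₂) = 38.70 km/s.
Transfer-orbit speed at r₂: v_p = √[μ(2/r₂ − 1/a_t)] = 49.93 km/s.
Second burn Δv₂ = |v₂ − v_p| = 11.23 km/s.
Δv = Δv₁ + Δv₂ = 7.311 + 11.23 = 18.54 km/s.

Δv = 18540 m/s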